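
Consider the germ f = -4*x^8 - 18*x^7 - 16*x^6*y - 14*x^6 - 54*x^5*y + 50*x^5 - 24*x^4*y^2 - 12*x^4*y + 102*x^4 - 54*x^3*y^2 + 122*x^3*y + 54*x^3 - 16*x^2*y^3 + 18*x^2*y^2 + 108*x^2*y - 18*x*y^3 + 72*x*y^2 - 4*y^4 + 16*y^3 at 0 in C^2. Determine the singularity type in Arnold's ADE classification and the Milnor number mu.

Type E_7, Milnor number mu = 7.

The Hessian of f at 0 is [[0, 0], [0, 0]] with rank 0, so corank 2. A Groebner basis of the Jacobian ideal J(f) in C{x,y} is {-19683*x^2/1907 - 26244*x*y/1907 + y^4 + 27*y^3/1907 - 8748*y^2/1907, x^3 + 8046*x^2/1907 + 10728*x*y/1907 + 554*y^3/1907 + 3576*y^2/1907, x^2*y - 8019*x^2/1907 - 10692*x*y/1907 - 7529*y^3/17163 - 3564*y^2/1907, 5994*x^2/1907 + x*y^2 + 7992*x*y/1907 + 11368*y^3/17163 + 2664*y^2/1907}; counting standard monomials gives mu = 7. Corank 2; j^3 = 2*(3*x + 2*y)^3 is a perfect cube, so E-series; the 4-jet and mu = 7 give E_7.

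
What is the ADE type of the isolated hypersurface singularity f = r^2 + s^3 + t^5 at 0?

E_{8}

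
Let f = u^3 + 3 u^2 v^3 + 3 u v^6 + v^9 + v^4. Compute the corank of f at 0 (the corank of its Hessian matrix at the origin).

Hessian at 0 has rank 0.

2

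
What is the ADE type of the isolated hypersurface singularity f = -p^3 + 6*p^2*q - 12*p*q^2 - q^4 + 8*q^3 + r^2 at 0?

E6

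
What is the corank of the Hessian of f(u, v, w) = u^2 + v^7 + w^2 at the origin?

1

Hessian at 0 has rank 2.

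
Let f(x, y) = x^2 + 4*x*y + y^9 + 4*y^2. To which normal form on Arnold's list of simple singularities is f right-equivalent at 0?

The Hessian of f at 0 is [[2, 4], [4, 8]] with rank 1, so corank 1. A Groebner basis of the Jacobian ideal J(f) in C{x,y} is {y^8, x + 2*y}; counting standard monomials gives mu = 8. Corank 1: A-series; mu = 8 gives A_8.

A_8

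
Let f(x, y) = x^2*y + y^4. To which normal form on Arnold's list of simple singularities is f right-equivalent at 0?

D_{5}

The Hessian of f at 0 is [[0, 0], [0, 0]] with rank 0, so corank 2. A Groebner basis of the Jacobian ideal J(f) in C{x,y} is {x^3, x^2/4 + y^3, x*y}; counting standard monomials gives mu = 5. Corank 2; j^3 = x^2*y has shape L^2 M (L != M), so D-series; mu = 5 gives D_5.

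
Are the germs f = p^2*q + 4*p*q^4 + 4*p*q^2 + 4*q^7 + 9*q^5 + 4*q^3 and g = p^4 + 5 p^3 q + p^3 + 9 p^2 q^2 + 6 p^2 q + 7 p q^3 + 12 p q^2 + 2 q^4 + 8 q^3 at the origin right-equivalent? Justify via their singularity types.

No.

The Hessian of f at 0 is [[0, 0], [0, 0]] with rank 0, so corank 2. A Groebner basis of the Jacobian ideal J(f) in C{p,q} is {p*q/2 + q^4 + q^2, p*q^2 + 2*q^3, p^2 + 3*p*q/2 - q^2}; counting standard monomials gives mu = 6. Corank 2; j^3 = q*(p + 2*q)^2 has shape L^2 M (L != M), so D-series; mu = 6 gives D_6. The Hessian of g at 0 is [[0, 0], [0, 0]] with rank 0, so corank 2. A Groebner basis of the Jacobian ideal J(g) in C{p,q} is {3*p^2 + 12*p*q + q^4 - q^3 + 12*q^2, p^3 + 18*p^2 + 72*p*q + 2*q^3 + 72*q^2, p^2*q - 7*p^2 - 28*p*q - 5*q^3/3 - 28*q^2, 2*p^2 + p*q^2 + 8*p*q + 4*q^3/3 + 8*q^2}; counting standard monomials gives mu = 7. Corank 2; j^3 = (p + 2*q)^3 is a perfect cube, so E-series; the 4-jet and mu = 7 give E_7. f is D_6 but g is E_7, hence not right-equivalent.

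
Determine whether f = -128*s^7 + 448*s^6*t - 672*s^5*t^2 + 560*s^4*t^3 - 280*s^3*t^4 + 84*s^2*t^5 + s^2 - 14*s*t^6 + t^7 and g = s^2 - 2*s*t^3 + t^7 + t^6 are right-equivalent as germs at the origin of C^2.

Yes.

The Hessian of f at 0 has rank 1. Corank 1: A-series; mu = 6 gives A_6. The Hessian of g at 0 has rank 1. Corank 1: A-series; mu = 6 gives A_6. Both have type A_6, hence right-equivalent.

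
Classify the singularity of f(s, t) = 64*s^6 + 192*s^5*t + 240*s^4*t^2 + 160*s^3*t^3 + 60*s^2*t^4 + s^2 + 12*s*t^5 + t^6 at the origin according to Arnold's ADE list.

A_5

The Hessian of f at 0 has rank 1. Corank 1: A-series; mu = 5 gives A_5.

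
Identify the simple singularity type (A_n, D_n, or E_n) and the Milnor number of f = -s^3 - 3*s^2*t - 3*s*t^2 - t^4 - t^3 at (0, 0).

Type E6, Milnor number mu = 6.

The Hessian of f at 0 is [[0, 0], [0, 0]] with rank 0, so corank 2. A Groebner basis of the Jacobian ideal J(f) in C{s,t} is {t^3, s^2 + 2*s*t + t^2}; counting standard monomials gives mu = 6. Corank 2; j^3 = -(s + t)^3 is a perfect cube, so E-series; the 4-jet and mu = 6 give E_6.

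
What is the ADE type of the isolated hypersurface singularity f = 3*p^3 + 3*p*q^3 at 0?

E7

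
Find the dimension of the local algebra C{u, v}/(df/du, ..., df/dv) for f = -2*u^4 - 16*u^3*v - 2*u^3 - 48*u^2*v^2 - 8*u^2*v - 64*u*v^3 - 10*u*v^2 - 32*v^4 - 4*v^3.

The Hessian of f at 0 has rank 0. Corank 2; j^3 = -2*(u + v)^2*(u + 2*v) has shape L^2 M (L != M), so D-series; mu = 5 gives D_5.

5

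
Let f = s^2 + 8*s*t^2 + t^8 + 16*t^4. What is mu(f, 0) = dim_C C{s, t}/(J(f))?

7

The Hessian of f at 0 is [[2, 0], [0, 0]] with rank 1, so corank 1. A Groebner basis of the Jacobian ideal J(f) in C{s,t} is {s^4, s^3*t, s/4 + t^2}; counting standard monomials gives mu = 7. Corank 1: A-series; mu = 7 gives A_7.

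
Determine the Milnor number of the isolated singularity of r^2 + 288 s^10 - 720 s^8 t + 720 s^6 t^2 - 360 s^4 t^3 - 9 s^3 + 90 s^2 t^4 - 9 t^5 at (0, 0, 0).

8

The Hessian of f at 0 has rank 1. Corank 2; j^3 = -9*s^3 is a perfect cube, so E-series; the 5-jet and mu = 8 give E_8.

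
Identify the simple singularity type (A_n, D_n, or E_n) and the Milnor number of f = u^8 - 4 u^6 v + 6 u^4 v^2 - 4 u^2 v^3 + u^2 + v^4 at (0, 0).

The Hessian of f at 0 has rank 1. Corank 1: A-series; mu = 3 gives A_3.

Type A_3, Milnor number mu = 3.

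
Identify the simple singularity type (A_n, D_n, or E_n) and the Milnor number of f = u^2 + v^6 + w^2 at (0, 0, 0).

Type A_5, Milnor number mu = 5.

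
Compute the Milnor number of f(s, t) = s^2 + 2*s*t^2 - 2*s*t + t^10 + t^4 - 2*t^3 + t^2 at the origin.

The Hessian of f at 0 is [[2, -2], [-2, 2]] with rank 1, so corank 1. A Groebner basis of the Jacobian ideal J(f) in C{s,t} is {s^5 + 10*s^4 - 30*s^3*t - 35*s^3 + 54*s^2*t + 23*s^2 - 27*s*t - 4*s + 4*t, s^4*t + 4*s^4 - 10*s^3*t - 10*s^3 + 15*s^2*t + 6*s^2 - 7*s*t - s + t, s + t^2 - t}; counting standard monomials gives mu = 9. Corank 1: A-series; mu = 9 gives A_9.

9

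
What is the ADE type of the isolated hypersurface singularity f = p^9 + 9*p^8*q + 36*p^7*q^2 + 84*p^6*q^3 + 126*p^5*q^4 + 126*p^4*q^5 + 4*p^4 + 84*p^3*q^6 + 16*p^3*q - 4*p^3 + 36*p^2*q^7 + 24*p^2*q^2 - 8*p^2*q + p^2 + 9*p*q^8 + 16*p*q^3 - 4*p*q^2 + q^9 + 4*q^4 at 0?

The Hessian of f at 0 has rank 1. Corank 1: A-series; mu = 8 gives A_8.

A_{8}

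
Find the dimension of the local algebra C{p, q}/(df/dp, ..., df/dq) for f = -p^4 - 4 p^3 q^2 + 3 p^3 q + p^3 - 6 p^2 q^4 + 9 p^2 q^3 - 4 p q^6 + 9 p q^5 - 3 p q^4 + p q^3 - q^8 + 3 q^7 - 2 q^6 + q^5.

7

The Hessian of f at 0 has rank 0. Corank 2; j^3 = p^3 is a perfect cube, so E-series; the 4-jet and mu = 7 give E_7.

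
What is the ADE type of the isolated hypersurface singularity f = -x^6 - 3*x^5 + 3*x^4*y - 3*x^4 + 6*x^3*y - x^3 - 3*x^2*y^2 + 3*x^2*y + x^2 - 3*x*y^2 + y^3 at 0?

The Hessian of f at 0 has rank 1. Corank 1: A-series; mu = 2 gives A_2.

A2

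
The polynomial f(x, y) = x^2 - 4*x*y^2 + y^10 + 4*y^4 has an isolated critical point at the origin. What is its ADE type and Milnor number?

Type A_9, Milnor number mu = 9.

The Hessian of f at 0 has rank 1. Corank 1: A-series; mu = 9 gives A_9.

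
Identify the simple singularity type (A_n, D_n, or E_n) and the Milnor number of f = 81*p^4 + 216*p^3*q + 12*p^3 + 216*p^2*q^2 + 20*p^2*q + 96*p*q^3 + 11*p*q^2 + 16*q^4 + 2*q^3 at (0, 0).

Type D5, Milnor number mu = 5.

The Hessian of f at 0 is [[0, 0], [0, 0]] with rank 0, so corank 2. A Groebner basis of the Jacobian ideal J(f) in C{p,q} is {p*q^2 + 2*p*q/3 + q^2/3, -4*p*q/3 + q^3 - 2*q^2/3, p^2 + 7*p*q/6 + q^2/3}; counting standard monomials gives mu = 5. Corank 2; j^3 = (2*p + q)^2*(3*p + 2*q) has shape L^2 M (L != M), so D-series; mu = 5 gives D_5.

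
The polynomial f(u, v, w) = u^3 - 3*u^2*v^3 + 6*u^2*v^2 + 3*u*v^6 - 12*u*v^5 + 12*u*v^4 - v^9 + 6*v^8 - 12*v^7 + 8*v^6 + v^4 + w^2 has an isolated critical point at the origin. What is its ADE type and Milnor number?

Type E_{6}, Milnor number mu = 6.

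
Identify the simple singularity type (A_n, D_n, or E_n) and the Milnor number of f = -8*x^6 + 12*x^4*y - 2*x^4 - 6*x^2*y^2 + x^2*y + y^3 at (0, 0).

Type D4, Milnor number mu = 4.

The Hessian of f at 0 has rank 0. Corank 2; j^3 = y*(x^2 + y^2) splits into three distinct lines over C (the quadratic factor has nonzero discriminant), so D_4.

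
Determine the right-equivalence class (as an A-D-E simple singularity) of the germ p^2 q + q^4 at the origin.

The Hessian of f at 0 is [[0, 0], [0, 0]] with rank 0, so corank 2. A Groebner basis of the Jacobian ideal J(f) in C{p,q} is {p^3, p^2/4 + q^3, p*q}; counting standard monomials gives mu = 5. Corank 2; j^3 = p^2*q has shape L^2 M (L != M), so D-series; mu = 5 gives D_5.

D_{5}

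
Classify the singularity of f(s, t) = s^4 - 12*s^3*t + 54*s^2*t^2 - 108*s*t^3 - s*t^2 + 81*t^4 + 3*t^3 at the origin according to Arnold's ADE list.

D5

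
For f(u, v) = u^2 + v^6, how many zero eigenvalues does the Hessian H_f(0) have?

1

Hessian at 0 has rank 1.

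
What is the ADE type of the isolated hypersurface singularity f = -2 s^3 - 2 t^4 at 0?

E6

The Hessian of f at 0 is [[0, 0], [0, 0]] with rank 0, so corank 2. A Groebner basis of the Jacobian ideal J(f) in C{s,t} is {t^3, s^2}; counting standard monomials gives mu = 6. Corank 2; j^3 = -2*s^3 is a perfect cube, so E-series; the 4-jet and mu = 6 give E_6.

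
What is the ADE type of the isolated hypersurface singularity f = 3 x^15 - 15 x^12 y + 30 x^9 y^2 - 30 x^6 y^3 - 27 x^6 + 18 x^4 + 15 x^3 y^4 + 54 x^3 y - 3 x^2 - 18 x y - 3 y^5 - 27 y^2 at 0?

A_{4}

The Hessian of f at 0 has rank 1. Corank 1: A-series; mu = 4 gives A_4.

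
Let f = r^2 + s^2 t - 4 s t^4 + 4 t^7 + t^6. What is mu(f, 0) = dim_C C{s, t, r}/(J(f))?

The Hessian of f at 0 has rank 1. Corank 2; j^3 = s^2*t has shape L^2 M (L != M), so D-series; mu = 7 gives D_7.

7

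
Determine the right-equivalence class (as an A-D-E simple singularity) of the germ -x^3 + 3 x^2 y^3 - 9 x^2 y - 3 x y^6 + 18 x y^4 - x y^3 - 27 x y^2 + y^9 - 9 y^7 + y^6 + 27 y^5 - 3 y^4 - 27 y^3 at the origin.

E_{7}

The Hessian of f at 0 is [[0, 0], [0, 0]] with rank 0, so corank 2. A Groebner basis of the Jacobian ideal J(f) in C{x,y} is {x^3 + 9*x^2*y + 162*x^2 + 972*x*y + 1458*y^2, -9*x^2 + x*y^2 - 54*x*y - 81*y^2, 3*x^2 + 18*x*y + y^3 + 27*y^2}; counting standard monomials gives mu = 7. Corank 2; j^3 = -(x + 3*y)^3 is a perfect cube, so E-series; the 4-jet and mu = 7 give E_7.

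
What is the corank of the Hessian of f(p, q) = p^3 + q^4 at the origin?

2

The Hessian at 0 is [[0, 0], [0, 0]] of rank 0; hence corank 2.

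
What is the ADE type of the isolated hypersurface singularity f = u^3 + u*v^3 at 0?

The Hessian of f at 0 is [[0, 0], [0, 0]] with rank 0, so corank 2. A Groebner basis of the Jacobian ideal J(f) in C{u,v} is {u^3, u*v^2, 3*u^2 + v^3}; counting standard monomials gives mu = 7. Corank 2; j^3 = u^3 is a perfect cube, so E-series; the 4-jet and mu = 7 give E_7.

E_{7}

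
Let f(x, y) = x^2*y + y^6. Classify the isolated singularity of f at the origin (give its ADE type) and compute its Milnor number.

The Hessian of f at 0 has rank 0. Corank 2; j^3 = x^2*y has shape L^2 M (L != M), so D-series; mu = 7 gives D_7.

Type D_{7}, Milnor number mu = 7.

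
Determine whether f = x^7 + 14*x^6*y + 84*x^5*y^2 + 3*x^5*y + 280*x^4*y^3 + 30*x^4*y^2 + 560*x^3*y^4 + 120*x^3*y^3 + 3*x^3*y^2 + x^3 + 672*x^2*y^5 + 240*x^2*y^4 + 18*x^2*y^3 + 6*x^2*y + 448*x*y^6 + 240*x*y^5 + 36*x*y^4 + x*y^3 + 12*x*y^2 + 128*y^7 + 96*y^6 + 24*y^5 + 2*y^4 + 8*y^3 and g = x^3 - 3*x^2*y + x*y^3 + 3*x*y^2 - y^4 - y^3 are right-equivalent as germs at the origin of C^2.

The Hessian of f at 0 is [[0, 0], [0, 0]] with rank 0, so corank 2. A Groebner basis of the Jacobian ideal J(f) in C{x,y} is {x^3 + 6*x^2*y + 48*x^2 + 192*x*y + 192*y^2, -6*x^2 + x*y^2 - 24*x*y - 24*y^2, 3*x^2 + 12*x*y + y^3 + 12*y^2}; counting standard monomials gives mu = 7. Corank 2; j^3 = (x + 2*y)^3 is a perfect cube, so E-series; the 4-jet and mu = 7 give E_7. The Hessian of g at 0 is [[0, 0], [0, 0]] with rank 0, so corank 2. A Groebner basis of the Jacobian ideal J(g) in C{x,y} is {x^3 - 3*x^2*y - 6*x^2 + 12*x*y - 6*y^2, 3*x^2 + x*y^2 - 6*x*y + 3*y^2, 3*x^2 - 6*x*y + y^3 + 3*y^2}; counting standard monomials gives mu = 7. Corank 2; j^3 = (x - y)^3 is a perfect cube, so E-series; the 4-jet and mu = 7 give E_7. Both have type E_7, hence right-equivalent.

Yes.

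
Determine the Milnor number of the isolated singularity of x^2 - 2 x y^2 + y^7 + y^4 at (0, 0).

6

The Hessian of f at 0 is [[2, 0], [0, 0]] with rank 1, so corank 1. A Groebner basis of the Jacobian ideal J(f) in C{x,y} is {x^3, -x + y^2}; counting standard monomials gives mu = 6. Corank 1: A-series; mu = 6 gives A_6.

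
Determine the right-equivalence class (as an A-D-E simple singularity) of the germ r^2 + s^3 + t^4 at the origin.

The Hessian of f at 0 is [[0, 0, 0], [0, 0, 0], [0, 0, 2]] with rank 1, so corank 2. A Groebner basis of the Jacobian ideal J(f) in C{s,t,r} is {t^3, s^2, r}; counting standard monomials gives mu = 6. Corank 2; j^3 = s^3 is a perfect cube, so E-series; the 4-jet and mu = 6 give E_6.

E_6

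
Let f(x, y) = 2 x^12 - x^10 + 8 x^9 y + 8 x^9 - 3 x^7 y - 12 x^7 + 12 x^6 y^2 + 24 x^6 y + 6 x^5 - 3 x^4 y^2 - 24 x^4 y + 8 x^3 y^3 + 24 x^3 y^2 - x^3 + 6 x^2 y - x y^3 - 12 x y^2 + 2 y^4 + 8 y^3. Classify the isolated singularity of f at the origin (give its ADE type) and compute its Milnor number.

Type E_7, Milnor number mu = 7.

The Hessian of f at 0 has rank 0. Corank 2; j^3 = -(x - 2*y)^3 is a perfect cube, so E-series; the 4-jet and mu = 7 give E_7.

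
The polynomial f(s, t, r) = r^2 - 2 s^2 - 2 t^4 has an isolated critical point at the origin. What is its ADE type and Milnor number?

The Hessian of f at 0 has rank 2. Corank 1: A-series; mu = 3 gives A_3.

Type A3, Milnor number mu = 3.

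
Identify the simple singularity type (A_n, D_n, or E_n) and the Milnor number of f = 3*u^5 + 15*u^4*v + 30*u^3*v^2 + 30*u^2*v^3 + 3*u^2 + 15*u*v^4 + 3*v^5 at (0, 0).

Type A4, Milnor number mu = 4.

The Hessian of f at 0 has rank 1. Corank 1: A-series; mu = 4 gives A_4.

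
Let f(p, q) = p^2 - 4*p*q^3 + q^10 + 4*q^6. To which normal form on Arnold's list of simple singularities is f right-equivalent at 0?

The Hessian of f at 0 is [[2, 0], [0, 0]] with rank 1, so corank 1. A Groebner basis of the Jacobian ideal J(f) in C{p,q} is {p^3, -p/2 + q^3}; counting standard monomials gives mu = 9. Corank 1: A-series; mu = 9 gives A_9.

A_9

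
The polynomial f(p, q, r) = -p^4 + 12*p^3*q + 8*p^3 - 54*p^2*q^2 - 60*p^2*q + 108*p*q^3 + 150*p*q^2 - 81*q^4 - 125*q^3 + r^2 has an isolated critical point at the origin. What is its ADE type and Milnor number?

Type E_{6}, Milnor number mu = 6.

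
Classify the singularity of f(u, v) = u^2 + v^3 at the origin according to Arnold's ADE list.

The Hessian of f at 0 has rank 1. Corank 1: A-series; mu = 2 gives A_2.

A_2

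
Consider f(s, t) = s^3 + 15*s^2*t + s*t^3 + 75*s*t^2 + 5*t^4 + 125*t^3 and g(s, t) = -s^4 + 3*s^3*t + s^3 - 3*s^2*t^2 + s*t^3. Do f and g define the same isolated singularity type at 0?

Yes.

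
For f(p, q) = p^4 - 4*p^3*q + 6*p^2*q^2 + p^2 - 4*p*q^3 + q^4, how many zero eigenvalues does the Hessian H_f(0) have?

1

Hessian at 0 has rank 1.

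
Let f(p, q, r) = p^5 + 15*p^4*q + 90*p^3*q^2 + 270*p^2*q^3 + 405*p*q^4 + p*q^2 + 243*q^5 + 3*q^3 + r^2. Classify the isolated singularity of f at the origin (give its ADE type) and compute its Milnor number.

Type D_{6}, Milnor number mu = 6.

The Hessian of f at 0 has rank 1. Corank 2; j^3 = q^2*(p + 3*q) has shape L^2 M (L != M), so D-series; mu = 6 gives D_6.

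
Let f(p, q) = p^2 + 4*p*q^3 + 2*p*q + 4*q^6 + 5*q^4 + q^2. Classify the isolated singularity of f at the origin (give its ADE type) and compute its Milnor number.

Type A_{3}, Milnor number mu = 3.

The Hessian of f at 0 is [[2, 2], [2, 2]] with rank 1, so corank 1. A Groebner basis of the Jacobian ideal J(f) in C{p,q} is {q^3, p + q}; counting standard monomials gives mu = 3. Corank 1: A-series; mu = 3 gives A_3.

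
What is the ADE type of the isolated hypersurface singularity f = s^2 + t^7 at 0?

A6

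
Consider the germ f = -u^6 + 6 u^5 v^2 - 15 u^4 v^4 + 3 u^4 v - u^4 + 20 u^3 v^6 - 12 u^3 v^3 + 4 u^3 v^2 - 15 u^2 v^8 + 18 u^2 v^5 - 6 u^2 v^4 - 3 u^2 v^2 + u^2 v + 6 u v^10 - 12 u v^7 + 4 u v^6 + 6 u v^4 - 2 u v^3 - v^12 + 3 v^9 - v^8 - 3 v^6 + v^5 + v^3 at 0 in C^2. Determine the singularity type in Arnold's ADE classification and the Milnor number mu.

The Hessian of f at 0 is [[0, 0], [0, 0]] with rank 0, so corank 2. A Groebner basis of the Jacobian ideal J(f) in C{u,v} is {v^3, u^2 + 3*v^2, u*v}; counting standard monomials gives mu = 4. Corank 2; j^3 = v*(u^2 + v^2) splits into three distinct lines over C (the quadratic factor has nonzero discriminant), so D_4.

Type D_{4}, Milnor number mu = 4.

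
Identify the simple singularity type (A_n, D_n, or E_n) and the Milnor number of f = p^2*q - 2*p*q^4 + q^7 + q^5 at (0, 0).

Type D_{6}, Milnor number mu = 6.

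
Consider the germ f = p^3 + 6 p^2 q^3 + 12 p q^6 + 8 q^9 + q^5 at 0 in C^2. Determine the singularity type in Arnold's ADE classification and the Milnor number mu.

The Hessian of f at 0 has rank 0. Corank 2; j^3 = p^3 is a perfect cube, so E-series; the 5-jet and mu = 8 give E_8.

Type E8, Milnor number mu = 8.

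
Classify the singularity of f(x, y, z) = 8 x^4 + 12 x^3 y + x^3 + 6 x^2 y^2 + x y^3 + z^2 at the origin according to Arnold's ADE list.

E7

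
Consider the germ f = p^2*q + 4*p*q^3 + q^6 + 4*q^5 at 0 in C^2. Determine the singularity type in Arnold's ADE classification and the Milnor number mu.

Type D_7, Milnor number mu = 7.

The Hessian of f at 0 has rank 0. Corank 2; j^3 = p^2*q has shape L^2 M (L != M), so D-series; mu = 7 gives D_7.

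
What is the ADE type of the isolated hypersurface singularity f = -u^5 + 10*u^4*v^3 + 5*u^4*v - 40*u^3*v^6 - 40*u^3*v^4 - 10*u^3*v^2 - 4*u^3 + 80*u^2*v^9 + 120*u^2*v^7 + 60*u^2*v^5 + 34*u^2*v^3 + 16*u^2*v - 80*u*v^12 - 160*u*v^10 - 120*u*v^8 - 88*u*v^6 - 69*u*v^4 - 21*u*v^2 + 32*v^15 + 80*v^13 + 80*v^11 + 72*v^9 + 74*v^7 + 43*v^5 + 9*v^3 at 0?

The Hessian of f at 0 has rank 0. Corank 2; j^3 = -(u - v)*(2*u - 3*v)^2 has shape L^2 M (L != M), so D-series; mu = 6 gives D_6.

D_6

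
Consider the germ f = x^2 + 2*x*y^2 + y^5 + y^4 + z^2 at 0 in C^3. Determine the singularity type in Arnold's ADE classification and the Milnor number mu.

Type A_4, Milnor number mu = 4.

The Hessian of f at 0 is [[2, 0, 0], [0, 0, 0], [0, 0, 2]] with rank 2, so corank 1. A Groebner basis of the Jacobian ideal J(f) in C{x,y,z} is {x^2, x + y^2, z}; counting standard monomials gives mu = 4. Corank 1: A-series; mu = 4 gives A_4.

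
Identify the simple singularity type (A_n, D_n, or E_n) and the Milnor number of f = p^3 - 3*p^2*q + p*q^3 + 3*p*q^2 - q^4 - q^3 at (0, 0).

The Hessian of f at 0 is [[0, 0], [0, 0]] with rank 0, so corank 2. A Groebner basis of the Jacobian ideal J(f) in C{p,q} is {p^3 - 3*p^2*q - 6*p^2 + 12*p*q - 6*q^2, 3*p^2 + p*q^2 - 6*p*q + 3*q^2, 3*p^2 - 6*p*q + q^3 + 3*q^2}; counting standard monomials gives mu = 7. Corank 2; j^3 = (p - q)^3 is a perfect cube, so E-series; the 4-jet and mu = 7 give E_7.

Type E_{7}, Milnor number mu = 7.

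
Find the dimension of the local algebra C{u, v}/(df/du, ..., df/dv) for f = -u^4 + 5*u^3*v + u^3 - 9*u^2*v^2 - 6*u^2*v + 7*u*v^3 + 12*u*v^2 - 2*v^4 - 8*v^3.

7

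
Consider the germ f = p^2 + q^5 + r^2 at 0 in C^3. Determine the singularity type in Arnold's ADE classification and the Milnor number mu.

Type A_4, Milnor number mu = 4.

The Hessian of f at 0 is [[2, 0, 0], [0, 0, 0], [0, 0, 2]] with rank 2, so corank 1. A Groebner basis of the Jacobian ideal J(f) in C{p,q,r} is {q^4, p, r}; counting standard monomials gives mu = 4. Corank 1: A-series; mu = 4 gives A_4.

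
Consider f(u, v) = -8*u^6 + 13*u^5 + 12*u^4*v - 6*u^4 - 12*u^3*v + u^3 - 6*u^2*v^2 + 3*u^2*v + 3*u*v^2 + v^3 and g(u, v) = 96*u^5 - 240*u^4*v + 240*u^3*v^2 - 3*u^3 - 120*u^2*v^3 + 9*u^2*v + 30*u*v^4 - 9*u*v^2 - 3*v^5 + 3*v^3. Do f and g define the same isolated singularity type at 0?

The Hessian of f at 0 is [[0, 0], [0, 0]] with rank 0, so corank 2. A Groebner basis of the Jacobian ideal J(f) in C{u,v} is {-3*u^2/32 + u*v^3 + 3*u*v^2/8 - 3*u*v/16 + 3*v^3/8 - 3*v^2/32, u^2/8 - u*v^2/2 + u*v/4 + v^4 - v^3/2 + v^2/8, u^3 - 3*u^2/8 - 3*u*v^2/2 - 3*u*v/4 - v^3/2 - 3*v^2/8, u^2*v + u^2/8 + 3*u*v^2/2 + u*v/4 + v^3/2 + v^2/8}; counting standard monomials gives mu = 8. Corank 2; j^3 = (u + v)^3 is a perfect cube, so E-series; the 5-jet and mu = 8 give E_8. The Hessian of g at 0 is [[0, 0], [0, 0]] with rank 0, so corank 2. A Groebner basis of the Jacobian ideal J(g) in C{u,v} is {v^5, u*v^3 - 7*v^4/8, u^2 - 2*u*v + v^2}; counting standard monomials gives mu = 8. Corank 2; j^3 = -3*(u - v)^3 is a perfect cube, so E-series; the 5-jet and mu = 8 give E_8. Both have type E_8, hence right-equivalent.

Yes.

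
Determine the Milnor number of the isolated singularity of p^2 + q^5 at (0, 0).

4

The Hessian of f at 0 is [[2, 0], [0, 0]] with rank 1, so corank 1. A Groebner basis of the Jacobian ideal J(f) in C{p,q} is {q^4, p}; counting standard monomials gives mu = 4. Corank 1: A-series; mu = 4 gives A_4.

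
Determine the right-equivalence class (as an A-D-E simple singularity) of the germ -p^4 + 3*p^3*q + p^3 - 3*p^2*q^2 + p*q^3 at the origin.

E7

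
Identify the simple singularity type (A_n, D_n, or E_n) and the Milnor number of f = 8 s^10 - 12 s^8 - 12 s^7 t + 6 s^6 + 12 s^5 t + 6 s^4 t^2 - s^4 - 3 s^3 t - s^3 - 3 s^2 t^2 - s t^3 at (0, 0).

The Hessian of f at 0 is [[0, 0], [0, 0]] with rank 0, so corank 2. A Groebner basis of the Jacobian ideal J(f) in C{s,t} is {3*s^2 + t^4 + t^3, s^3, s^2*t - s^2 - t^3/3, 2*s^2 + s*t^2 + 2*t^3/3}; counting standard monomials gives mu = 7. Corank 2; j^3 = -s^3 is a perfect cube, so E-series; the 4-jet and mu = 7 give E_7.

Type E_{7}, Milnor number mu = 7.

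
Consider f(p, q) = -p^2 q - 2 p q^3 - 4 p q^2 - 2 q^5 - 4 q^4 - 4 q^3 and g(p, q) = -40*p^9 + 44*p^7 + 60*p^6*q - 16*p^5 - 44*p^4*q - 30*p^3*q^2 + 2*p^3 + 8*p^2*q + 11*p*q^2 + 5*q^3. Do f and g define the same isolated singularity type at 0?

No.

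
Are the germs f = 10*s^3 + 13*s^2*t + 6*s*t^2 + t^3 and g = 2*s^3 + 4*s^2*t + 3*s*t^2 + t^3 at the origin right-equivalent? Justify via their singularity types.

Yes.

The Hessian of f at 0 has rank 0. Corank 2; j^3 = (2*s + t)*(5*s^2 + 4*s*t + t^2) splits into three distinct lines over C (the quadratic factor has nonzero discriminant), so D_4. The Hessian of g at 0 has rank 0. Corank 2; j^3 = (s + t)*(2*s^2 + 2*s*t + t^2) splits into three distinct lines over C (the quadratic factor has nonzero discriminant), so D_4. Both have type D_4, hence right-equivalent.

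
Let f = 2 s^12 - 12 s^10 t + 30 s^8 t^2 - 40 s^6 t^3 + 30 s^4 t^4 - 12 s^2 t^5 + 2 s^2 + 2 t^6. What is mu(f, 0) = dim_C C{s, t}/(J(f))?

5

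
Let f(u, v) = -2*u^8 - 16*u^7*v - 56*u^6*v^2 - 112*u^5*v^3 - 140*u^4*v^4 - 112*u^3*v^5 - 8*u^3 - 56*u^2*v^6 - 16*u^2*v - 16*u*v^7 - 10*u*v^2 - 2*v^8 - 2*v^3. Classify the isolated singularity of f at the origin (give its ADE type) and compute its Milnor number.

The Hessian of f at 0 is [[0, 0], [0, 0]] with rank 0, so corank 2. A Groebner basis of the Jacobian ideal J(f) in C{u,v} is {-32*u*v + v^7 - 16*v^2, u*v^2 + v^3/2, u^2 + 3*u*v/2 + v^2/2}; counting standard monomials gives mu = 9. Corank 2; j^3 = -2*(u + v)*(2*u + v)^2 has shape L^2 M (L != M), so D-series; mu = 9 gives D_9.

Type D_{9}, Milnor number mu = 9.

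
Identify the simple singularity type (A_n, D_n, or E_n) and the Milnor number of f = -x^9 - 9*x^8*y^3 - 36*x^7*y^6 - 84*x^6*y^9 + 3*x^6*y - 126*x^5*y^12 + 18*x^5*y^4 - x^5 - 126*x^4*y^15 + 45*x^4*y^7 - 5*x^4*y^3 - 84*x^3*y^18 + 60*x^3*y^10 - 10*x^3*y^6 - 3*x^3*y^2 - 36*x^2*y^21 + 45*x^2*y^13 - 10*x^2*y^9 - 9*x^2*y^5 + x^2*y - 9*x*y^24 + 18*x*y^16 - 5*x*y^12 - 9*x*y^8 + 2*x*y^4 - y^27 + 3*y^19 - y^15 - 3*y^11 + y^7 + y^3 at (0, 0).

The Hessian of f at 0 is [[0, 0], [0, 0]] with rank 0, so corank 2. A Groebner basis of the Jacobian ideal J(f) in C{x,y} is {y^3, x^2 + 3*y^2, x*y}; counting standard monomials gives mu = 4. Corank 2; j^3 = y*(x^2 + y^2) splits into three distinct lines over C (the quadratic factor has nonzero discriminant), so D_4.

Type D4, Milnor number mu = 4.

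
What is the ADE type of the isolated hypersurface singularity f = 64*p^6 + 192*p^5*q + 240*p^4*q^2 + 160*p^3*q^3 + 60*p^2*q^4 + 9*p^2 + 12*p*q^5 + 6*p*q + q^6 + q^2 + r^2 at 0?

The Hessian of f at 0 is [[18, 6, 0], [6, 2, 0], [0, 0, 2]] with rank 2, so corank 1. A Groebner basis of the Jacobian ideal J(f) in C{p,q,r} is {q^5, p + q/3, r}; counting standard monomials gives mu = 5. Corank 1: A-series; mu = 5 gives A_5.

A_5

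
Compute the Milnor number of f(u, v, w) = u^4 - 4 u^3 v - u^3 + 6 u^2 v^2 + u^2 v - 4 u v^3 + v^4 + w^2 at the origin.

5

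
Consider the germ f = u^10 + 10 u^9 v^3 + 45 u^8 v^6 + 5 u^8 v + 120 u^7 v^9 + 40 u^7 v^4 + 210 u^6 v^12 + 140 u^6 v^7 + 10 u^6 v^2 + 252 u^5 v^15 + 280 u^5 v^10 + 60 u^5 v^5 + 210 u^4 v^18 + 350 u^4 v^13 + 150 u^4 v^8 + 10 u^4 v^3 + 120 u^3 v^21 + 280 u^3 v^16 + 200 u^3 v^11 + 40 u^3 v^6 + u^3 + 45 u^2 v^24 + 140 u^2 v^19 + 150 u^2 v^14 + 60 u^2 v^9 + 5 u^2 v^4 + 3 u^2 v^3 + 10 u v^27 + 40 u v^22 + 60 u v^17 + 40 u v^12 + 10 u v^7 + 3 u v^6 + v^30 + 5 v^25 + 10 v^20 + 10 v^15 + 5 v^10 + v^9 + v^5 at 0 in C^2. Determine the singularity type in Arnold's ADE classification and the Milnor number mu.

Type E_8, Milnor number mu = 8.

The Hessian of f at 0 has rank 0. Corank 2; j^3 = u^3 is a perfect cube, so E-series; the 5-jet and mu = 8 give E_8.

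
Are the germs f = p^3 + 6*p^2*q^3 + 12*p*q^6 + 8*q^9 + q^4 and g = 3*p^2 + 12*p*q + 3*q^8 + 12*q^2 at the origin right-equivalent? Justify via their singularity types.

No.

The Hessian of f at 0 has rank 0. Corank 2; j^3 = p^3 is a perfect cube, so E-series; the 4-jet and mu = 6 give E_6. The Hessian of g at 0 has rank 1. Corank 1: A-series; mu = 7 gives A_7. f is E_6 but g is A_7, hence not right-equivalent.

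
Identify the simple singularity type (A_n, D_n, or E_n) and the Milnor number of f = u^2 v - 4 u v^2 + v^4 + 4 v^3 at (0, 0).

The Hessian of f at 0 has rank 0. Corank 2; j^3 = v*(u - 2*v)^2 has shape L^2 M (L != M), so D-series; mu = 5 gives D_5.

Type D5, Milnor number mu = 5.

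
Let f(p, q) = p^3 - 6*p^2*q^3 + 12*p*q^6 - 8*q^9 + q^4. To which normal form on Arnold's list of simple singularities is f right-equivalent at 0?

The Hessian of f at 0 is [[0, 0], [0, 0]] with rank 0, so corank 2. A Groebner basis of the Jacobian ideal J(f) in C{p,q} is {q^3, p^2}; counting standard monomials gives mu = 6. Corank 2; j^3 = p^3 is a perfect cube, so E-series; the 4-jet and mu = 6 give E_6.

E6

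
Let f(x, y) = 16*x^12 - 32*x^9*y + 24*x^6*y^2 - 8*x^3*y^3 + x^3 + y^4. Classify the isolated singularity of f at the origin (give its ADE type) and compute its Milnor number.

Type E6, Milnor number mu = 6.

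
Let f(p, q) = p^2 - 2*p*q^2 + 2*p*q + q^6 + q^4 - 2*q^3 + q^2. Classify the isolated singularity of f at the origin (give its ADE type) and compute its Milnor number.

Type A_{5}, Milnor number mu = 5.

The Hessian of f at 0 has rank 1. Corank 1: A-series; mu = 5 gives A_5.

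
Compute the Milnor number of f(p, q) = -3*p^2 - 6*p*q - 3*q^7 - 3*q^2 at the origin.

The Hessian of f at 0 is [[-6, -6], [-6, -6]] with rank 1, so corank 1. A Groebner basis of the Jacobian ideal J(f) in C{p,q} is {q^6, p + q}; counting standard monomials gives mu = 6. Corank 1: A-series; mu = 6 gives A_6.

6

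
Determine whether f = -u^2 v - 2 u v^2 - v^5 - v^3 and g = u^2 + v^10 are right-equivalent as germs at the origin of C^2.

No.

The Hessian of f at 0 has rank 0. Corank 2; j^3 = -v*(u + v)^2 has shape L^2 M (L != M), so D-series; mu = 6 gives D_6. The Hessian of g at 0 has rank 1. Corank 1: A-series; mu = 9 gives A_9. f is D_6 but g is A_9, hence not right-equivalent.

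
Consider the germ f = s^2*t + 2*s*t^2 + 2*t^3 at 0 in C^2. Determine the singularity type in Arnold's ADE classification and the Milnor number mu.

Type D4, Milnor number mu = 4.

The Hessian of f at 0 has rank 0. Corank 2; j^3 = t*(s^2 + 2*s*t + 2*t^2) splits into three distinct lines over C (the quadratic factor has nonzero discriminant), so D_4.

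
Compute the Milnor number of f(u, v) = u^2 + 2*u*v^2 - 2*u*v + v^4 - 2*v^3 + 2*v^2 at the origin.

1

The Hessian of f at 0 is [[2, -2], [-2, 4]] with rank 2, so corank 0. A Groebner basis of the Jacobian ideal J(f) in C{u,v} is {u, v}; counting standard monomials gives mu = 1. Corank 0: nondegenerate Morse point, so A_1.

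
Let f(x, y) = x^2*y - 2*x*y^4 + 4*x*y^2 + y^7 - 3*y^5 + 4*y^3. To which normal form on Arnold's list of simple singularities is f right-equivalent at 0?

D6

The Hessian of f at 0 is [[0, 0], [0, 0]] with rank 0, so corank 2. A Groebner basis of the Jacobian ideal J(f) in C{x,y} is {-x*y + y^4 - 2*y^2, x*y^2 + 2*y^3, x^2 + 9*x*y + 14*y^2}; counting standard monomials gives mu = 6. Corank 2; j^3 = y*(x + 2*y)^2 has shape L^2 M (L != M), so D-series; mu = 6 gives D_6.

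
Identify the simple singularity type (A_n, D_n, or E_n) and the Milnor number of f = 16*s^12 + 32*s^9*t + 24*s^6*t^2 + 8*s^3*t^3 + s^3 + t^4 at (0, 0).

Type E_{6}, Milnor number mu = 6.

The Hessian of f at 0 has rank 0. Corank 2; j^3 = s^3 is a perfect cube, so E-series; the 4-jet and mu = 6 give E_6.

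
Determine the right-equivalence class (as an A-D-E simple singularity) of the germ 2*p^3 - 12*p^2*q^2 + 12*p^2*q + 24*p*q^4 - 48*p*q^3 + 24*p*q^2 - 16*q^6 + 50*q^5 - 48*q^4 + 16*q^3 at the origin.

E_{8}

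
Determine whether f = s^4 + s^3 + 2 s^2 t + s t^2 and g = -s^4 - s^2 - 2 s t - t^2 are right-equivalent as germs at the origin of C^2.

No.

The Hessian of f at 0 has rank 0. Corank 2; j^3 = s*(s + t)^2 has shape L^2 M (L != M), so D-series; mu = 5 gives D_5. The Hessian of g at 0 has rank 1. Corank 1: A-series; mu = 3 gives A_3. f is D_5 but g is A_3, hence not right-equivalent.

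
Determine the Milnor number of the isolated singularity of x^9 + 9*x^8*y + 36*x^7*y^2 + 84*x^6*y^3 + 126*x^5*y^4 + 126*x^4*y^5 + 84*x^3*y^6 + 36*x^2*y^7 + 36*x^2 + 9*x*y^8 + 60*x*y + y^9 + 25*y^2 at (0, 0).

8

The Hessian of f at 0 is [[72, 60], [60, 50]] with rank 1, so corank 1. A Groebner basis of the Jacobian ideal J(f) in C{x,y} is {y^8, x + 5*y/6}; counting standard monomials gives mu = 8. Corank 1: A-series; mu = 8 gives A_8.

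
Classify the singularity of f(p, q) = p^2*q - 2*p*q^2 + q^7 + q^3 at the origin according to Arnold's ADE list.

The Hessian of f at 0 has rank 0. Corank 2; j^3 = q*(p - q)^2 has shape L^2 M (L != M), so D-series; mu = 8 gives D_8.

D8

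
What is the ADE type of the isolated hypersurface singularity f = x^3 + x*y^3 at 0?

The Hessian of f at 0 has rank 0. Corank 2; j^3 = x^3 is a perfect cube, so E-series; the 4-jet and mu = 7 give E_7.

E7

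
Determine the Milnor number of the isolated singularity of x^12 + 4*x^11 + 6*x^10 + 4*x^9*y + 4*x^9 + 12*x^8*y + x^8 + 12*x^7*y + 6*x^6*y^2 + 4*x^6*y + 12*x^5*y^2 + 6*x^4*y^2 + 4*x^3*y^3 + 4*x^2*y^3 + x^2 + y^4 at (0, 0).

3

The Hessian of f at 0 is [[2, 0], [0, 0]] with rank 1, so corank 1. A Groebner basis of the Jacobian ideal J(f) in C{x,y} is {y^3, x}; counting standard monomials gives mu = 3. Corank 1: A-series; mu = 3 gives A_3.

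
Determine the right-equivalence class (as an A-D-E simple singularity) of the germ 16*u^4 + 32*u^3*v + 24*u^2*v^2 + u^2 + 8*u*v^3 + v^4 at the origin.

A3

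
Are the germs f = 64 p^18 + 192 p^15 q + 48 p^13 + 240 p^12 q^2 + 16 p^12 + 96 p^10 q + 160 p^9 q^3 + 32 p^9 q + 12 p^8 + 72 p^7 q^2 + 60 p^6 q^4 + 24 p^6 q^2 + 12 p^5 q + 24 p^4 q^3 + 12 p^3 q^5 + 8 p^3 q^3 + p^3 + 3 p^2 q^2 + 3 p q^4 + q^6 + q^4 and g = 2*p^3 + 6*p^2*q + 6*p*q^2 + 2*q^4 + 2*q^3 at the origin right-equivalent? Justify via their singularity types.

Yes.

The Hessian of f at 0 has rank 0. Corank 2; j^3 = p^3 is a perfect cube, so E-series; the 4-jet and mu = 6 give E_6. The Hessian of g at 0 has rank 0. Corank 2; j^3 = 2*(p + q)^3 is a perfect cube, so E-series; the 4-jet and mu = 6 give E_6. Both have type E_6, hence right-equivalent.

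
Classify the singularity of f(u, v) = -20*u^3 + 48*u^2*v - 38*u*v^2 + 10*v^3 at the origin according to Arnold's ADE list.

D4

The Hessian of f at 0 has rank 0. Corank 2; j^3 = -2*(u - v)*(10*u^2 - 14*u*v + 5*v^2) splits into three distinct lines over C (the quadratic factor has nonzero discriminant), so D_4.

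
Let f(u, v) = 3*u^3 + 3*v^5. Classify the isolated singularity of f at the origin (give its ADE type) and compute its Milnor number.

Type E_{8}, Milnor number mu = 8.

The Hessian of f at 0 has rank 0. Corank 2; j^3 = 3*u^3 is a perfect cube, so E-series; the 5-jet and mu = 8 give E_8.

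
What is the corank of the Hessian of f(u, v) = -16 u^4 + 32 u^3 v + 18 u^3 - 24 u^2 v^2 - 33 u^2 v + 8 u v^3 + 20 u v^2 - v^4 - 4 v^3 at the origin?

The Hessian at 0 is [[0, 0], [0, 0]] of rank 0; hence corank 2.

2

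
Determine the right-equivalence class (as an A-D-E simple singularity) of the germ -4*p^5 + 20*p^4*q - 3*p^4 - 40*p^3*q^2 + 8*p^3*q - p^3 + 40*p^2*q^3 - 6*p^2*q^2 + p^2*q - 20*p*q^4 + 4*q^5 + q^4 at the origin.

The Hessian of f at 0 is [[0, 0], [0, 0]] with rank 0, so corank 2. A Groebner basis of the Jacobian ideal J(f) in C{p,q} is {p*q^2, p*q/6 + q^3, p^2 - 2*p*q/3}; counting standard monomials gives mu = 5. Corank 2; j^3 = -p^2*(p - q) has shape L^2 M (L != M), so D-series; mu = 5 gives D_5.

D_5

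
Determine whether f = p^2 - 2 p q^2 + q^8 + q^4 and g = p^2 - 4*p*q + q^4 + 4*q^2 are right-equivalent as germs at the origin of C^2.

No.

The Hessian of f at 0 has rank 1. Corank 1: A-series; mu = 7 gives A_7. The Hessian of g at 0 has rank 1. Corank 1: A-series; mu = 3 gives A_3. f is A_7 but g is A_3, hence not right-equivalent.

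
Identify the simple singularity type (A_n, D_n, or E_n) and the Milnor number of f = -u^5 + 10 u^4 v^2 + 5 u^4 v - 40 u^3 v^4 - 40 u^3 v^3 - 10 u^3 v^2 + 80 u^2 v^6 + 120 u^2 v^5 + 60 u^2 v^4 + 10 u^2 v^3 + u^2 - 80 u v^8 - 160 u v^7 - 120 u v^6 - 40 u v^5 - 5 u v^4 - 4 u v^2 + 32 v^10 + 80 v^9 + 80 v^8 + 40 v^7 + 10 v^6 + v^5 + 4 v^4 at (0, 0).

The Hessian of f at 0 is [[2, 0], [0, 0]] with rank 1, so corank 1. A Groebner basis of the Jacobian ideal J(f) in C{u,v} is {u^2, -u/2 + v^2}; counting standard monomials gives mu = 4. Corank 1: A-series; mu = 4 gives A_4.

Type A_4, Milnor number mu = 4.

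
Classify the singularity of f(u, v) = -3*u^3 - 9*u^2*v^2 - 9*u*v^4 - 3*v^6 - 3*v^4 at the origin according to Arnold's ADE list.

The Hessian of f at 0 is [[0, 0], [0, 0]] with rank 0, so corank 2. A Groebner basis of the Jacobian ideal J(f) in C{u,v} is {u^3, u^2*v, u^2/2 + u*v^2, v^3}; counting standard monomials gives mu = 6. Corank 2; j^3 = -3*u^3 is a perfect cube, so E-series; the 4-jet and mu = 6 give E_6.

E6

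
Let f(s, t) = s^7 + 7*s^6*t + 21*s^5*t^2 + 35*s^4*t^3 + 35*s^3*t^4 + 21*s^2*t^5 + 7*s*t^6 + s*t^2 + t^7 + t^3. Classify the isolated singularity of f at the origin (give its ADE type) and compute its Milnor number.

Type D_{8}, Milnor number mu = 8.

The Hessian of f at 0 is [[0, 0], [0, 0]] with rank 0, so corank 2. A Groebner basis of the Jacobian ideal J(f) in C{s,t} is {s^6 + t^2/7, t^3, s*t + t^2}; counting standard monomials gives mu = 8. Corank 2; j^3 = t^2*(s + t) has shape L^2 M (L != M), so D-series; mu = 8 gives D_8.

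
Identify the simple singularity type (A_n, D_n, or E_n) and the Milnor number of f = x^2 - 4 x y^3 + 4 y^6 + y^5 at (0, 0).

Type A_{4}, Milnor number mu = 4.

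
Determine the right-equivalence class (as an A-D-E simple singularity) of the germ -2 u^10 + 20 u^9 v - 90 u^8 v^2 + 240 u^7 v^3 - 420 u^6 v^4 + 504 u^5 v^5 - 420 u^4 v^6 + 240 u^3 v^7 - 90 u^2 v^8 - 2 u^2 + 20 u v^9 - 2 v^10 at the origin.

A9

The Hessian of f at 0 has rank 1. Corank 1: A-series; mu = 9 gives A_9.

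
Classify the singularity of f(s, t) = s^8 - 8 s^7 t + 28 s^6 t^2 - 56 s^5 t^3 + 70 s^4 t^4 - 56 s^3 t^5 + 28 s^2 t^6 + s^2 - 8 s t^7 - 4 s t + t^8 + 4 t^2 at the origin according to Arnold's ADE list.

The Hessian of f at 0 is [[2, -4], [-4, 8]] with rank 1, so corank 1. A Groebner basis of the Jacobian ideal J(f) in C{s,t} is {t^7, s - 2*t}; counting standard monomials gives mu = 7. Corank 1: A-series; mu = 7 gives A_7.

A7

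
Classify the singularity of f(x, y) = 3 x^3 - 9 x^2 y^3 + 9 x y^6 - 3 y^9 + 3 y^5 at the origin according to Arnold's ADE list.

The Hessian of f at 0 has rank 0. Corank 2; j^3 = 3*x^3 is a perfect cube, so E-series; the 5-jet and mu = 8 give E_8.

E_8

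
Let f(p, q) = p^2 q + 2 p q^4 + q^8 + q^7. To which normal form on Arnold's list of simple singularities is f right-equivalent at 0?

The Hessian of f at 0 is [[0, 0], [0, 0]] with rank 0, so corank 2. A Groebner basis of the Jacobian ideal J(f) in C{p,q} is {p^2*q^2, 8*p^2*q + p^2 + p*q^3, p*q + q^4, p^3}; counting standard monomials gives mu = 9. Corank 2; j^3 = p^2*q has shape L^2 M (L != M), so D-series; mu = 9 gives D_9.

D9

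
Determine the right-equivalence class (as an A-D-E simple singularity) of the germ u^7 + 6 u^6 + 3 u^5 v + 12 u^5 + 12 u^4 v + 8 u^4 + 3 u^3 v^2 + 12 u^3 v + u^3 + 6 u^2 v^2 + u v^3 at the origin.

E7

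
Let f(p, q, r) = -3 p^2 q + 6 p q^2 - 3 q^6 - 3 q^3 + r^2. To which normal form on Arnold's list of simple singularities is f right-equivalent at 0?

D_{7}

The Hessian of f at 0 has rank 1. Corank 2; j^3 = -3*q*(p - q)^2 has shape L^2 M (L != M), so D-series; mu = 7 gives D_7.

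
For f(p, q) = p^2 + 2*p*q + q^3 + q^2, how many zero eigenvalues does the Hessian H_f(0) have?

Hessian at 0 has rank 1.

1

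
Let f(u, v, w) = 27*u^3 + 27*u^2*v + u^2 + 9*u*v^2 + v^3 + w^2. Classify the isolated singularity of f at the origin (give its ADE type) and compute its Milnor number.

Type A2, Milnor number mu = 2.

The Hessian of f at 0 is [[2, 0, 0], [0, 0, 0], [0, 0, 2]] with rank 2, so corank 1. A Groebner basis of the Jacobian ideal J(f) in C{u,v,w} is {v^2, u, w}; counting standard monomials gives mu = 2. Corank 1: A-series; mu = 2 gives A_2.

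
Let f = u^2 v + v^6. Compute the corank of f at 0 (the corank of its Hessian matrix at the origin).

Hessian at 0 has rank 0.

2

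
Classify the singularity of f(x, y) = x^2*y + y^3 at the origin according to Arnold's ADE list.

D_{4}

The Hessian of f at 0 has rank 0. Corank 2; j^3 = y*(x^2 + y^2) splits into three distinct lines over C (the quadratic factor has nonzero discriminant), so D_4.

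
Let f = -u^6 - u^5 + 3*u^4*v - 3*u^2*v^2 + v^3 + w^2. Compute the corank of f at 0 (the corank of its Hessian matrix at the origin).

The Hessian at 0 is [[0, 0, 0], [0, 0, 0], [0, 0, 2]] of rank 1; hence corank 2.

2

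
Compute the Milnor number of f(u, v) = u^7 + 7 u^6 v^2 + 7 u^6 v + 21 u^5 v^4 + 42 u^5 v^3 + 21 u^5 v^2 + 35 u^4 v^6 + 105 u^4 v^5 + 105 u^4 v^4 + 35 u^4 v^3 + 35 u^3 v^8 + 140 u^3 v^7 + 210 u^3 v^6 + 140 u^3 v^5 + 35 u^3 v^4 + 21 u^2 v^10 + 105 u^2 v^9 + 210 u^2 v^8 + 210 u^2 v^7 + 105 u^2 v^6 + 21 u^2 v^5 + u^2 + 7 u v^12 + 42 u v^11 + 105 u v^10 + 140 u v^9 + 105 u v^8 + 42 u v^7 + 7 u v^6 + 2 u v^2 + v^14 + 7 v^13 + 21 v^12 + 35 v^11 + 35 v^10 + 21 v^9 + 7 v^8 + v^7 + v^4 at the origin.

The Hessian of f at 0 is [[2, 0], [0, 0]] with rank 1, so corank 1. A Groebner basis of the Jacobian ideal J(f) in C{u,v} is {u^3, u + v^2}; counting standard monomials gives mu = 6. Corank 1: A-series; mu = 6 gives A_6.

6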